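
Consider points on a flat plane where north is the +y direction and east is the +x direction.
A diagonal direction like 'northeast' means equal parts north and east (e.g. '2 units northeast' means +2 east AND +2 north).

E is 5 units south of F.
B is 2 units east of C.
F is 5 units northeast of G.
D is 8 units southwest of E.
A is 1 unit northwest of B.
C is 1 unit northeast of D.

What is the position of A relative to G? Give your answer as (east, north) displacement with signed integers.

Place G at the origin (east=0, north=0).
  F is 5 units northeast of G: delta (east=+5, north=+5); F at (east=5, north=5).
  E is 5 units south of F: delta (east=+0, north=-5); E at (east=5, north=0).
  D is 8 units southwest of E: delta (east=-8, north=-8); D at (east=-3, north=-8).
  C is 1 unit northeast of D: delta (east=+1, north=+1); C at (east=-2, north=-7).
  B is 2 units east of C: delta (east=+2, north=+0); B at (east=0, north=-7).
  A is 1 unit northwest of B: delta (east=-1, north=+1); A at (east=-1, north=-6).
Therefore A relative to G: (east=-1, north=-6).

Answer: A is at (east=-1, north=-6) relative to G.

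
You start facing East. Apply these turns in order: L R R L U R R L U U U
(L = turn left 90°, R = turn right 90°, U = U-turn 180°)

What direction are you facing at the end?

Answer: Final heading: South

Derivation:
Start: East
  L (left (90° counter-clockwise)) -> North
  R (right (90° clockwise)) -> East
  R (right (90° clockwise)) -> South
  L (left (90° counter-clockwise)) -> East
  U (U-turn (180°)) -> West
  R (right (90° clockwise)) -> North
  R (right (90° clockwise)) -> East
  L (left (90° counter-clockwise)) -> North
  U (U-turn (180°)) -> South
  U (U-turn (180°)) -> North
  U (U-turn (180°)) -> South
Final: South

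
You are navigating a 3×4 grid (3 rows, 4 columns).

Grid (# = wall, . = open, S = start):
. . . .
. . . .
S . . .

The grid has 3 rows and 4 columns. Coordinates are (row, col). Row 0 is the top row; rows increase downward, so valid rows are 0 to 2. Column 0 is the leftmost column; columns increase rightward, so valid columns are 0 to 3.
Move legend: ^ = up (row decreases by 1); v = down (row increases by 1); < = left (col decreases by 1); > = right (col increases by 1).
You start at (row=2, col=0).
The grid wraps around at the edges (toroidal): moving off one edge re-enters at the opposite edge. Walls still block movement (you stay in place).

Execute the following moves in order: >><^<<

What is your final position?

Start: (row=2, col=0)
  > (right): (row=2, col=0) -> (row=2, col=1)
  > (right): (row=2, col=1) -> (row=2, col=2)
  < (left): (row=2, col=2) -> (row=2, col=1)
  ^ (up): (row=2, col=1) -> (row=1, col=1)
  < (left): (row=1, col=1) -> (row=1, col=0)
  < (left): (row=1, col=0) -> (row=1, col=3)
Final: (row=1, col=3)

Answer: Final position: (row=1, col=3)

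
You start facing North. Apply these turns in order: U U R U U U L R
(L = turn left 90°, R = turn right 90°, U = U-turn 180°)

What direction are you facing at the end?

Answer: Final heading: West

Derivation:
Start: North
  U (U-turn (180°)) -> South
  U (U-turn (180°)) -> North
  R (right (90° clockwise)) -> East
  U (U-turn (180°)) -> West
  U (U-turn (180°)) -> East
  U (U-turn (180°)) -> West
  L (left (90° counter-clockwise)) -> South
  R (right (90° clockwise)) -> West
Final: West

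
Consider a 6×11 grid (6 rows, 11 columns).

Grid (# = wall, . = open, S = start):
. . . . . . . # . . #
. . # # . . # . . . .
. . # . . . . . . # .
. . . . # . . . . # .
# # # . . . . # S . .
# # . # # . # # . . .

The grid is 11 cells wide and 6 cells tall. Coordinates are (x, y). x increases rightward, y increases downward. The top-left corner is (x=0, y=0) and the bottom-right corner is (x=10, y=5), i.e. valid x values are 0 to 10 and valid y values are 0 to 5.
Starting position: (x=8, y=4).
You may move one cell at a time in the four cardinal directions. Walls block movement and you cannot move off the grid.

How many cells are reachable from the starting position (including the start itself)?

BFS flood-fill from (x=8, y=4):
  Distance 0: (x=8, y=4)
  Distance 1: (x=8, y=3), (x=9, y=4), (x=8, y=5)
  Distance 2: (x=8, y=2), (x=7, y=3), (x=10, y=4), (x=9, y=5)
  Distance 3: (x=8, y=1), (x=7, y=2), (x=6, y=3), (x=10, y=3), (x=10, y=5)
  Distance 4: (x=8, y=0), (x=7, y=1), (x=9, y=1), (x=6, y=2), (x=10, y=2), (x=5, y=3), (x=6, y=4)
  Distance 5: (x=9, y=0), (x=10, y=1), (x=5, y=2), (x=5, y=4)
  Distance 6: (x=5, y=1), (x=4, y=2), (x=4, y=4), (x=5, y=5)
  Distance 7: (x=5, y=0), (x=4, y=1), (x=3, y=2), (x=3, y=4)
  Distance 8: (x=4, y=0), (x=6, y=0), (x=3, y=3)
  Distance 9: (x=3, y=0), (x=2, y=3)
  Distance 10: (x=2, y=0), (x=1, y=3)
  Distance 11: (x=1, y=0), (x=1, y=2), (x=0, y=3)
  Distance 12: (x=0, y=0), (x=1, y=1), (x=0, y=2)
  Distance 13: (x=0, y=1)
Total reachable: 46 (grid has 47 open cells total)

Answer: Reachable cells: 46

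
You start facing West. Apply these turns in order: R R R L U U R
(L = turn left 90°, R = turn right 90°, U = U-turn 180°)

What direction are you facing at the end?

Start: West
  R (right (90° clockwise)) -> North
  R (right (90° clockwise)) -> East
  R (right (90° clockwise)) -> South
  L (left (90° counter-clockwise)) -> East
  U (U-turn (180°)) -> West
  U (U-turn (180°)) -> East
  R (right (90° clockwise)) -> South
Final: South

Answer: Final heading: South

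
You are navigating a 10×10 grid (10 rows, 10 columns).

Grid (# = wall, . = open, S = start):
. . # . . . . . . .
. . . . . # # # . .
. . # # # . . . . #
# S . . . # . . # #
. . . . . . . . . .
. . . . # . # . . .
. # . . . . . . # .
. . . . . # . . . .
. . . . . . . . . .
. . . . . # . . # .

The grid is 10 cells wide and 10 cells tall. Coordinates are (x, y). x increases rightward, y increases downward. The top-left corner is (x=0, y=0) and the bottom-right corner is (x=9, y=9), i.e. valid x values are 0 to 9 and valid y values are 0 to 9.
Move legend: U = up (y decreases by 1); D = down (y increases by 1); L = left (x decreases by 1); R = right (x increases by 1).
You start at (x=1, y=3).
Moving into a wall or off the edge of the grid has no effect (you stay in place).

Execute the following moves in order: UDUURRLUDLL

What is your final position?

Answer: Final position: (x=0, y=1)

Derivation:
Start: (x=1, y=3)
  U (up): (x=1, y=3) -> (x=1, y=2)
  D (down): (x=1, y=2) -> (x=1, y=3)
  U (up): (x=1, y=3) -> (x=1, y=2)
  U (up): (x=1, y=2) -> (x=1, y=1)
  R (right): (x=1, y=1) -> (x=2, y=1)
  R (right): (x=2, y=1) -> (x=3, y=1)
  L (left): (x=3, y=1) -> (x=2, y=1)
  U (up): blocked, stay at (x=2, y=1)
  D (down): blocked, stay at (x=2, y=1)
  L (left): (x=2, y=1) -> (x=1, y=1)
  L (left): (x=1, y=1) -> (x=0, y=1)
Final: (x=0, y=1)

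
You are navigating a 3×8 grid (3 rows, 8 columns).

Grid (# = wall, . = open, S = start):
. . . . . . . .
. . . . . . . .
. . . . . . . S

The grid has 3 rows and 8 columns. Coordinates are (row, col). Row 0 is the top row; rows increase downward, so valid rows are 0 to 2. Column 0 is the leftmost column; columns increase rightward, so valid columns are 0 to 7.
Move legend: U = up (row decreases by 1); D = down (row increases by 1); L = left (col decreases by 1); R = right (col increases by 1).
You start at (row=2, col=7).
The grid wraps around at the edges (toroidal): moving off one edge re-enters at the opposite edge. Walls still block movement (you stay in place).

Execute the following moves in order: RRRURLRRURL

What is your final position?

Start: (row=2, col=7)
  R (right): (row=2, col=7) -> (row=2, col=0)
  R (right): (row=2, col=0) -> (row=2, col=1)
  R (right): (row=2, col=1) -> (row=2, col=2)
  U (up): (row=2, col=2) -> (row=1, col=2)
  R (right): (row=1, col=2) -> (row=1, col=3)
  L (left): (row=1, col=3) -> (row=1, col=2)
  R (right): (row=1, col=2) -> (row=1, col=3)
  R (right): (row=1, col=3) -> (row=1, col=4)
  U (up): (row=1, col=4) -> (row=0, col=4)
  R (right): (row=0, col=4) -> (row=0, col=5)
  L (left): (row=0, col=5) -> (row=0, col=4)
Final: (row=0, col=4)

Answer: Final position: (row=0, col=4)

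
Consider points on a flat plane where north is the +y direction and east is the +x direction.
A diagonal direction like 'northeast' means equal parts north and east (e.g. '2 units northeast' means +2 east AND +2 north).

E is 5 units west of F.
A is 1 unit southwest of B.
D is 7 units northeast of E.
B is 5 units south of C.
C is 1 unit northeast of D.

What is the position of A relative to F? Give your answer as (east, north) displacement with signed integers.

Place F at the origin (east=0, north=0).
  E is 5 units west of F: delta (east=-5, north=+0); E at (east=-5, north=0).
  D is 7 units northeast of E: delta (east=+7, north=+7); D at (east=2, north=7).
  C is 1 unit northeast of D: delta (east=+1, north=+1); C at (east=3, north=8).
  B is 5 units south of C: delta (east=+0, north=-5); B at (east=3, north=3).
  A is 1 unit southwest of B: delta (east=-1, north=-1); A at (east=2, north=2).
Therefore A relative to F: (east=2, north=2).

Answer: A is at (east=2, north=2) relative to F.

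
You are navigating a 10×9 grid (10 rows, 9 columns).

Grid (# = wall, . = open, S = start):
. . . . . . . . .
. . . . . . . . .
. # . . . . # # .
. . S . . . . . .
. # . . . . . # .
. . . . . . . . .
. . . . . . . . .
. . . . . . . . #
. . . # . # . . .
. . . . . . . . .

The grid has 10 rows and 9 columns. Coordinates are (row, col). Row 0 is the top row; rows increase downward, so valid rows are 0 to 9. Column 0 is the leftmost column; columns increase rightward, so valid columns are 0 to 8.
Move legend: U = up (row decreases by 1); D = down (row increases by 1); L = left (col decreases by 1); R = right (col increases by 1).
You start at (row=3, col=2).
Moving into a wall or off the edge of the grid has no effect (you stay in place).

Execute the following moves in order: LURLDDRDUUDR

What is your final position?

Start: (row=3, col=2)
  L (left): (row=3, col=2) -> (row=3, col=1)
  U (up): blocked, stay at (row=3, col=1)
  R (right): (row=3, col=1) -> (row=3, col=2)
  L (left): (row=3, col=2) -> (row=3, col=1)
  D (down): blocked, stay at (row=3, col=1)
  D (down): blocked, stay at (row=3, col=1)
  R (right): (row=3, col=1) -> (row=3, col=2)
  D (down): (row=3, col=2) -> (row=4, col=2)
  U (up): (row=4, col=2) -> (row=3, col=2)
  U (up): (row=3, col=2) -> (row=2, col=2)
  D (down): (row=2, col=2) -> (row=3, col=2)
  R (right): (row=3, col=2) -> (row=3, col=3)
Final: (row=3, col=3)

Answer: Final position: (row=3, col=3)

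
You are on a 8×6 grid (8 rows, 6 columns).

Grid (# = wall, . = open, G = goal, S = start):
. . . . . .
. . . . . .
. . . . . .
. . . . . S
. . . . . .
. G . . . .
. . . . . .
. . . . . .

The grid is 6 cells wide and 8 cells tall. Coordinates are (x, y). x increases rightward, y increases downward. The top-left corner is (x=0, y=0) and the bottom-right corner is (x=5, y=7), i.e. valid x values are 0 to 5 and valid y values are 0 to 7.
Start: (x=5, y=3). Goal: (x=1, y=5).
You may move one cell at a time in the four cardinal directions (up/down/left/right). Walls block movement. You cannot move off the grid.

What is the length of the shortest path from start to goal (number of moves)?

BFS from (x=5, y=3) until reaching (x=1, y=5):
  Distance 0: (x=5, y=3)
  Distance 1: (x=5, y=2), (x=4, y=3), (x=5, y=4)
  Distance 2: (x=5, y=1), (x=4, y=2), (x=3, y=3), (x=4, y=4), (x=5, y=5)
  Distance 3: (x=5, y=0), (x=4, y=1), (x=3, y=2), (x=2, y=3), (x=3, y=4), (x=4, y=5), (x=5, y=6)
  Distance 4: (x=4, y=0), (x=3, y=1), (x=2, y=2), (x=1, y=3), (x=2, y=4), (x=3, y=5), (x=4, y=6), (x=5, y=7)
  Distance 5: (x=3, y=0), (x=2, y=1), (x=1, y=2), (x=0, y=3), (x=1, y=4), (x=2, y=5), (x=3, y=6), (x=4, y=7)
  Distance 6: (x=2, y=0), (x=1, y=1), (x=0, y=2), (x=0, y=4), (x=1, y=5), (x=2, y=6), (x=3, y=7)  <- goal reached here
One shortest path (6 moves): (x=5, y=3) -> (x=4, y=3) -> (x=3, y=3) -> (x=2, y=3) -> (x=1, y=3) -> (x=1, y=4) -> (x=1, y=5)

Answer: Shortest path length: 6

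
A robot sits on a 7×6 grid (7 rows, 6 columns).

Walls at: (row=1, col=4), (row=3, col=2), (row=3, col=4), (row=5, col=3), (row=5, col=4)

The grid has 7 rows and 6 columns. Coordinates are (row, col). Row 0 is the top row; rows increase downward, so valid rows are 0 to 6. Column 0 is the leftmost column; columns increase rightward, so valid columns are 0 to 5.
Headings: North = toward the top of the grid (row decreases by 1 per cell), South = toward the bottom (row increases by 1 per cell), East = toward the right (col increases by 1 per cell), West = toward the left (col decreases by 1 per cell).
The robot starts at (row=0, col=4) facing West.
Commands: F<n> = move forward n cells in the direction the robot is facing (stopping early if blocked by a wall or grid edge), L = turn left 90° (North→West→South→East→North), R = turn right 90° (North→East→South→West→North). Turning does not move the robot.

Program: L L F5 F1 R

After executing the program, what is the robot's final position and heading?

Start: (row=0, col=4), facing West
  L: turn left, now facing South
  L: turn left, now facing East
  F5: move forward 1/5 (blocked), now at (row=0, col=5)
  F1: move forward 0/1 (blocked), now at (row=0, col=5)
  R: turn right, now facing South
Final: (row=0, col=5), facing South

Answer: Final position: (row=0, col=5), facing South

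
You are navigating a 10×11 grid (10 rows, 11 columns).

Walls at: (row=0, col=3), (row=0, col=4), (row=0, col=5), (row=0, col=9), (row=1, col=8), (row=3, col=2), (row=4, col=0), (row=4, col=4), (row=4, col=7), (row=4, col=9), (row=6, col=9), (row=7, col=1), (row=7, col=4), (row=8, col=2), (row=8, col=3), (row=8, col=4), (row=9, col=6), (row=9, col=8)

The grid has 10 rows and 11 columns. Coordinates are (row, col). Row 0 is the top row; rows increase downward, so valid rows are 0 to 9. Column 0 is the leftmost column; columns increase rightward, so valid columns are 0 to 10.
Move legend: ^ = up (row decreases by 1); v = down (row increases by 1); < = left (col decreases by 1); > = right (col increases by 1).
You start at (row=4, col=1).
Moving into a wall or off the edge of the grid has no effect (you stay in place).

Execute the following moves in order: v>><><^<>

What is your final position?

Start: (row=4, col=1)
  v (down): (row=4, col=1) -> (row=5, col=1)
  > (right): (row=5, col=1) -> (row=5, col=2)
  > (right): (row=5, col=2) -> (row=5, col=3)
  < (left): (row=5, col=3) -> (row=5, col=2)
  > (right): (row=5, col=2) -> (row=5, col=3)
  < (left): (row=5, col=3) -> (row=5, col=2)
  ^ (up): (row=5, col=2) -> (row=4, col=2)
  < (left): (row=4, col=2) -> (row=4, col=1)
  > (right): (row=4, col=1) -> (row=4, col=2)
Final: (row=4, col=2)

Answer: Final position: (row=4, col=2)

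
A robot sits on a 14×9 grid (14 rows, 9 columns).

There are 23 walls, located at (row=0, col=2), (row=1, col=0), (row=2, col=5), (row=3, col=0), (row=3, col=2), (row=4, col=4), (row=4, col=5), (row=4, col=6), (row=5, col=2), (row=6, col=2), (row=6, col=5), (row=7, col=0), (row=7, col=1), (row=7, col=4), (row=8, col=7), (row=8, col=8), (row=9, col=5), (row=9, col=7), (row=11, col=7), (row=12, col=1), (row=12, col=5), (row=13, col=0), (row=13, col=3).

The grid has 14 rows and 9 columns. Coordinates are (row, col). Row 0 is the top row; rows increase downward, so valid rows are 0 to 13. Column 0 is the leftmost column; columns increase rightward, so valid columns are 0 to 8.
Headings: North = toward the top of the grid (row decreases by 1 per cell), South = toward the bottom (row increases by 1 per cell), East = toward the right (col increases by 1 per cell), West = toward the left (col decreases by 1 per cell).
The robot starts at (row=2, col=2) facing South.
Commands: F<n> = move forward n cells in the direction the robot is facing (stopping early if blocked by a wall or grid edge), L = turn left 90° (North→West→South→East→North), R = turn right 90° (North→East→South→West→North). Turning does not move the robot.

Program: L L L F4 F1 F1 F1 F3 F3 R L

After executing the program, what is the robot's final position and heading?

Answer: Final position: (row=2, col=0), facing West

Derivation:
Start: (row=2, col=2), facing South
  L: turn left, now facing East
  L: turn left, now facing North
  L: turn left, now facing West
  F4: move forward 2/4 (blocked), now at (row=2, col=0)
  [×3]F1: move forward 0/1 (blocked), now at (row=2, col=0)
  F3: move forward 0/3 (blocked), now at (row=2, col=0)
  F3: move forward 0/3 (blocked), now at (row=2, col=0)
  R: turn right, now facing North
  L: turn left, now facing West
Final: (row=2, col=0), facing West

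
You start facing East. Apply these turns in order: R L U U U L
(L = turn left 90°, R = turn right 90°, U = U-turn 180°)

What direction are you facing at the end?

Start: East
  R (right (90° clockwise)) -> South
  L (left (90° counter-clockwise)) -> East
  U (U-turn (180°)) -> West
  U (U-turn (180°)) -> East
  U (U-turn (180°)) -> West
  L (left (90° counter-clockwise)) -> South
Final: South

Answer: Final heading: South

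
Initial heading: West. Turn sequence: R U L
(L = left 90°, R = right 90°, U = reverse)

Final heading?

Start: West
  R (right (90° clockwise)) -> North
  U (U-turn (180°)) -> South
  L (left (90° counter-clockwise)) -> East
Final: East

Answer: Final heading: East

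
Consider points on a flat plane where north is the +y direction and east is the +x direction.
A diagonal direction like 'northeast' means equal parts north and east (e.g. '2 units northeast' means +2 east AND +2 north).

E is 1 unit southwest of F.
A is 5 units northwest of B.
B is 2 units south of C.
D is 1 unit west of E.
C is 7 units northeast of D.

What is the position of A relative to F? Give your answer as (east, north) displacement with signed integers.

Answer: A is at (east=0, north=9) relative to F.

Derivation:
Place F at the origin (east=0, north=0).
  E is 1 unit southwest of F: delta (east=-1, north=-1); E at (east=-1, north=-1).
  D is 1 unit west of E: delta (east=-1, north=+0); D at (east=-2, north=-1).
  C is 7 units northeast of D: delta (east=+7, north=+7); C at (east=5, north=6).
  B is 2 units south of C: delta (east=+0, north=-2); B at (east=5, north=4).
  A is 5 units northwest of B: delta (east=-5, north=+5); A at (east=0, north=9).
Therefore A relative to F: (east=0, north=9).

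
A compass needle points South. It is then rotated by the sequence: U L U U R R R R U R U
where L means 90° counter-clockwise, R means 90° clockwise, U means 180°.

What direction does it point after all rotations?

Start: South
  U (U-turn (180°)) -> North
  L (left (90° counter-clockwise)) -> West
  U (U-turn (180°)) -> East
  U (U-turn (180°)) -> West
  R (right (90° clockwise)) -> North
  R (right (90° clockwise)) -> East
  R (right (90° clockwise)) -> South
  R (right (90° clockwise)) -> West
  U (U-turn (180°)) -> East
  R (right (90° clockwise)) -> South
  U (U-turn (180°)) -> North
Final: North

Answer: Final heading: North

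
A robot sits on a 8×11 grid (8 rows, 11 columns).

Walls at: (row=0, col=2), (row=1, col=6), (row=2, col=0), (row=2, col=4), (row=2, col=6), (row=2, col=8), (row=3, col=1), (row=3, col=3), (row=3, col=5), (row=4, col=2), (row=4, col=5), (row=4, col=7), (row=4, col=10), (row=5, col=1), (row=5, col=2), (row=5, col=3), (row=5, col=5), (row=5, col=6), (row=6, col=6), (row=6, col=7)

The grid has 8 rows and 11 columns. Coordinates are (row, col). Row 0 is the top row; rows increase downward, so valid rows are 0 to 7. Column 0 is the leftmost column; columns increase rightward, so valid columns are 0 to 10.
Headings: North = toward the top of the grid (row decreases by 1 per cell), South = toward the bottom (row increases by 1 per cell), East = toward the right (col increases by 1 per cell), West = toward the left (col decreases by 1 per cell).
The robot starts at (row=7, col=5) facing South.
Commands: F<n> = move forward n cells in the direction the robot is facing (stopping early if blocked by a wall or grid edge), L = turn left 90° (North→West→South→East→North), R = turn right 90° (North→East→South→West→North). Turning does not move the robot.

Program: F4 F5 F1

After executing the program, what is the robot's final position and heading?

Answer: Final position: (row=7, col=5), facing South

Derivation:
Start: (row=7, col=5), facing South
  F4: move forward 0/4 (blocked), now at (row=7, col=5)
  F5: move forward 0/5 (blocked), now at (row=7, col=5)
  F1: move forward 0/1 (blocked), now at (row=7, col=5)
Final: (row=7, col=5), facing South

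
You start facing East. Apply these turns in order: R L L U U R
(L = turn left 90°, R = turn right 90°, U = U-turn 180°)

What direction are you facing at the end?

Answer: Final heading: East

Derivation:
Start: East
  R (right (90° clockwise)) -> South
  L (left (90° counter-clockwise)) -> East
  L (left (90° counter-clockwise)) -> North
  U (U-turn (180°)) -> South
  U (U-turn (180°)) -> North
  R (right (90° clockwise)) -> East
Final: East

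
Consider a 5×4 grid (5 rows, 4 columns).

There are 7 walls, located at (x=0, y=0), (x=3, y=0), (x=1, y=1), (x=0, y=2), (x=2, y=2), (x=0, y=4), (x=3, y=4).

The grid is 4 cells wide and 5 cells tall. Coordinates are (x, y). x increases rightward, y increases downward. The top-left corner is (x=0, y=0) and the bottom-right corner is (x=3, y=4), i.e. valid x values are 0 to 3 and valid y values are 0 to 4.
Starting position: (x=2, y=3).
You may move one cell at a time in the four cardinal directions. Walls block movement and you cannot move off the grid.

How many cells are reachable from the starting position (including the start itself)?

Answer: Reachable cells: 12

Derivation:
BFS flood-fill from (x=2, y=3):
  Distance 0: (x=2, y=3)
  Distance 1: (x=1, y=3), (x=3, y=3), (x=2, y=4)
  Distance 2: (x=1, y=2), (x=3, y=2), (x=0, y=3), (x=1, y=4)
  Distance 3: (x=3, y=1)
  Distance 4: (x=2, y=1)
  Distance 5: (x=2, y=0)
  Distance 6: (x=1, y=0)
Total reachable: 12 (grid has 13 open cells total)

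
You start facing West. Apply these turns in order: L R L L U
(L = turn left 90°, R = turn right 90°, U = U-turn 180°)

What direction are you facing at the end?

Answer: Final heading: West

Derivation:
Start: West
  L (left (90° counter-clockwise)) -> South
  R (right (90° clockwise)) -> West
  L (left (90° counter-clockwise)) -> South
  L (left (90° counter-clockwise)) -> East
  U (U-turn (180°)) -> West
Final: West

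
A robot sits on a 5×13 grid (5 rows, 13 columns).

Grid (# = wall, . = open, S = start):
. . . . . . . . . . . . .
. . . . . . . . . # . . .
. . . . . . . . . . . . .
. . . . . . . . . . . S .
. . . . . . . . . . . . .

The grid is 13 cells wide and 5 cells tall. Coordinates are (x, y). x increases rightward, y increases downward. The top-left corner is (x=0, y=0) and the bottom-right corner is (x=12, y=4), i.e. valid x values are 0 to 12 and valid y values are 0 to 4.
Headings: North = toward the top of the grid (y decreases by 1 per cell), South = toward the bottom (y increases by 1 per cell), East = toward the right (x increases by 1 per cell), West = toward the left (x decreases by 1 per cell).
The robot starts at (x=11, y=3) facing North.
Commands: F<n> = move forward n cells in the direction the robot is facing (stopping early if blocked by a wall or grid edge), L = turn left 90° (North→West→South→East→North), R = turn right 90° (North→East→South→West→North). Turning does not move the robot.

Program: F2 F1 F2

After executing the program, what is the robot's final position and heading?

Answer: Final position: (x=11, y=0), facing North

Derivation:
Start: (x=11, y=3), facing North
  F2: move forward 2, now at (x=11, y=1)
  F1: move forward 1, now at (x=11, y=0)
  F2: move forward 0/2 (blocked), now at (x=11, y=0)
Final: (x=11, y=0), facing North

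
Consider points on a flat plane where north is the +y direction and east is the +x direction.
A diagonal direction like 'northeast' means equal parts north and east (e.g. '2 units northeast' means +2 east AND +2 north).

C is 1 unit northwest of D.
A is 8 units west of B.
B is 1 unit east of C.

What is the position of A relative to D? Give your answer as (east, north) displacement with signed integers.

Answer: A is at (east=-8, north=1) relative to D.

Derivation:
Place D at the origin (east=0, north=0).
  C is 1 unit northwest of D: delta (east=-1, north=+1); C at (east=-1, north=1).
  B is 1 unit east of C: delta (east=+1, north=+0); B at (east=0, north=1).
  A is 8 units west of B: delta (east=-8, north=+0); A at (east=-8, north=1).
Therefore A relative to D: (east=-8, north=1).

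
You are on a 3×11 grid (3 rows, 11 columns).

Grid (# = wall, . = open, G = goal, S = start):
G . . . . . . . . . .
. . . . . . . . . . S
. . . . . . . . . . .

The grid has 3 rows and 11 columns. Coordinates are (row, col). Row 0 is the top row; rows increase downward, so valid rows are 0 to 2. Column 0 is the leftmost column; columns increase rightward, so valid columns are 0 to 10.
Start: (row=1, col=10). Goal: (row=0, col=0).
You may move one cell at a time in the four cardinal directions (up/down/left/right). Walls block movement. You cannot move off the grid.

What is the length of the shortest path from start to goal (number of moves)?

BFS from (row=1, col=10) until reaching (row=0, col=0):
  Distance 0: (row=1, col=10)
  Distance 1: (row=0, col=10), (row=1, col=9), (row=2, col=10)
  Distance 2: (row=0, col=9), (row=1, col=8), (row=2, col=9)
  Distance 3: (row=0, col=8), (row=1, col=7), (row=2, col=8)
  Distance 4: (row=0, col=7), (row=1, col=6), (row=2, col=7)
  Distance 5: (row=0, col=6), (row=1, col=5), (row=2, col=6)
  Distance 6: (row=0, col=5), (row=1, col=4), (row=2, col=5)
  Distance 7: (row=0, col=4), (row=1, col=3), (row=2, col=4)
  Distance 8: (row=0, col=3), (row=1, col=2), (row=2, col=3)
  Distance 9: (row=0, col=2), (row=1, col=1), (row=2, col=2)
  Distance 10: (row=0, col=1), (row=1, col=0), (row=2, col=1)
  Distance 11: (row=0, col=0), (row=2, col=0)  <- goal reached here
One shortest path (11 moves): (row=1, col=10) -> (row=1, col=9) -> (row=1, col=8) -> (row=1, col=7) -> (row=1, col=6) -> (row=1, col=5) -> (row=1, col=4) -> (row=1, col=3) -> (row=1, col=2) -> (row=1, col=1) -> (row=1, col=0) -> (row=0, col=0)

Answer: Shortest path length: 11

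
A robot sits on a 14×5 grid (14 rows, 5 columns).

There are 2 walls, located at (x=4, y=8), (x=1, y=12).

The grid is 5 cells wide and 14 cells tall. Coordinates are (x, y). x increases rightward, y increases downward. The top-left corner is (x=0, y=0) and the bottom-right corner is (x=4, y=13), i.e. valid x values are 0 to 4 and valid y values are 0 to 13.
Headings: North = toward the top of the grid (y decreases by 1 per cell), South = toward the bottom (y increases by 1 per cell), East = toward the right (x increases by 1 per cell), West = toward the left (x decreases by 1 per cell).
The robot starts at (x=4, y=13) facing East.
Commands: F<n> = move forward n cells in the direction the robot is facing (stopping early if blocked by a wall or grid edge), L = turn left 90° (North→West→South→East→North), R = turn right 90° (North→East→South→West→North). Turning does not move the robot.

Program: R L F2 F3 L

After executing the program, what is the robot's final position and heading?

Start: (x=4, y=13), facing East
  R: turn right, now facing South
  L: turn left, now facing East
  F2: move forward 0/2 (blocked), now at (x=4, y=13)
  F3: move forward 0/3 (blocked), now at (x=4, y=13)
  L: turn left, now facing North
Final: (x=4, y=13), facing North

Answer: Final position: (x=4, y=13), facing North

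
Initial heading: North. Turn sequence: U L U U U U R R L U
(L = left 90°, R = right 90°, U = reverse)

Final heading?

Answer: Final heading: North

Derivation:
Start: North
  U (U-turn (180°)) -> South
  L (left (90° counter-clockwise)) -> East
  U (U-turn (180°)) -> West
  U (U-turn (180°)) -> East
  U (U-turn (180°)) -> West
  U (U-turn (180°)) -> East
  R (right (90° clockwise)) -> South
  R (right (90° clockwise)) -> West
  L (left (90° counter-clockwise)) -> South
  U (U-turn (180°)) -> North
Final: North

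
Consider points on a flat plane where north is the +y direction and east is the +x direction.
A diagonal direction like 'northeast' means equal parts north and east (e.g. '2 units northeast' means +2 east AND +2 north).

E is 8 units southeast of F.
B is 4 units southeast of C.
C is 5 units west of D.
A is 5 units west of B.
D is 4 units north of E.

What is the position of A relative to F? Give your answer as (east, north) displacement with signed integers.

Answer: A is at (east=2, north=-8) relative to F.

Derivation:
Place F at the origin (east=0, north=0).
  E is 8 units southeast of F: delta (east=+8, north=-8); E at (east=8, north=-8).
  D is 4 units north of E: delta (east=+0, north=+4); D at (east=8, north=-4).
  C is 5 units west of D: delta (east=-5, north=+0); C at (east=3, north=-4).
  B is 4 units southeast of C: delta (east=+4, north=-4); B at (east=7, north=-8).
  A is 5 units west of B: delta (east=-5, north=+0); A at (east=2, north=-8).
Therefore A relative to F: (east=2, north=-8).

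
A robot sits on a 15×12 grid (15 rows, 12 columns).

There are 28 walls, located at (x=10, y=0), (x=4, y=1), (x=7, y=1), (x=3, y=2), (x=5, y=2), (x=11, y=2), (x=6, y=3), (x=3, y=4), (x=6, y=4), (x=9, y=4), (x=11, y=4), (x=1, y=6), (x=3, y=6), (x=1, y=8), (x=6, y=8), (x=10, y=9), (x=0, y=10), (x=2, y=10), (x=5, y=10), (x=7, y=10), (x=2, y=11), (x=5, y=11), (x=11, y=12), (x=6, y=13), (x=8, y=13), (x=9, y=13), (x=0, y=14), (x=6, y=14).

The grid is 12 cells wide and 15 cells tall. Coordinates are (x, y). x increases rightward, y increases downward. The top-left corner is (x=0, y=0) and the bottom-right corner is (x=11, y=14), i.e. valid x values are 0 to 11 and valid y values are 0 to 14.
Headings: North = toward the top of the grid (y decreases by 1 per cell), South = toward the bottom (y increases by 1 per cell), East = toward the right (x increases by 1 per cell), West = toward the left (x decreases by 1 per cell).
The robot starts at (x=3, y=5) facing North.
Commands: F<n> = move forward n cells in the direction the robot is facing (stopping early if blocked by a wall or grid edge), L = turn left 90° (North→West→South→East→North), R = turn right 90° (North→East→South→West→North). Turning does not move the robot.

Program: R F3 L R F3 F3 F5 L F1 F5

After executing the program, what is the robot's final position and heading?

Start: (x=3, y=5), facing North
  R: turn right, now facing East
  F3: move forward 3, now at (x=6, y=5)
  L: turn left, now facing North
  R: turn right, now facing East
  F3: move forward 3, now at (x=9, y=5)
  F3: move forward 2/3 (blocked), now at (x=11, y=5)
  F5: move forward 0/5 (blocked), now at (x=11, y=5)
  L: turn left, now facing North
  F1: move forward 0/1 (blocked), now at (x=11, y=5)
  F5: move forward 0/5 (blocked), now at (x=11, y=5)
Final: (x=11, y=5), facing North

Answer: Final position: (x=11, y=5), facing North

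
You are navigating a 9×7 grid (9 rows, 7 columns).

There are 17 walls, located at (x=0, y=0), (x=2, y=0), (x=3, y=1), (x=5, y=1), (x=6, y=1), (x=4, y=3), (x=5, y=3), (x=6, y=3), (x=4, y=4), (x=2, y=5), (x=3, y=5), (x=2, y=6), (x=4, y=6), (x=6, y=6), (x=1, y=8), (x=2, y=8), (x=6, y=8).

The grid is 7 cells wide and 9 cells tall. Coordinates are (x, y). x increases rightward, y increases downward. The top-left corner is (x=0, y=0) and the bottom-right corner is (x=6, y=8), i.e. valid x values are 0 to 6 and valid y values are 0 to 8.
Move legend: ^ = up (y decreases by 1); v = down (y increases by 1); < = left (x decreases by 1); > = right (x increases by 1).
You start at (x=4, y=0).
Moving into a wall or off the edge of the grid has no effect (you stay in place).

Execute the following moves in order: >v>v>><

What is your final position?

Answer: Final position: (x=5, y=0)

Derivation:
Start: (x=4, y=0)
  > (right): (x=4, y=0) -> (x=5, y=0)
  v (down): blocked, stay at (x=5, y=0)
  > (right): (x=5, y=0) -> (x=6, y=0)
  v (down): blocked, stay at (x=6, y=0)
  > (right): blocked, stay at (x=6, y=0)
  > (right): blocked, stay at (x=6, y=0)
  < (left): (x=6, y=0) -> (x=5, y=0)
Final: (x=5, y=0)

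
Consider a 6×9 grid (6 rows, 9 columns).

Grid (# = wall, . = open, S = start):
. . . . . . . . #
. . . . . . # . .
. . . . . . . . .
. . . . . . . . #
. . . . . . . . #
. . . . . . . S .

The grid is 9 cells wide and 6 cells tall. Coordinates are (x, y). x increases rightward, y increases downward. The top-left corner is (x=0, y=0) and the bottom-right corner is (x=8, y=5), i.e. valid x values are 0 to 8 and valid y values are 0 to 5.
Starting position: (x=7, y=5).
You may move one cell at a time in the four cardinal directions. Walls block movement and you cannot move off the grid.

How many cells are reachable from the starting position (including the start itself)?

BFS flood-fill from (x=7, y=5):
  Distance 0: (x=7, y=5)
  Distance 1: (x=7, y=4), (x=6, y=5), (x=8, y=5)
  Distance 2: (x=7, y=3), (x=6, y=4), (x=5, y=5)
  Distance 3: (x=7, y=2), (x=6, y=3), (x=5, y=4), (x=4, y=5)
  Distance 4: (x=7, y=1), (x=6, y=2), (x=8, y=2), (x=5, y=3), (x=4, y=4), (x=3, y=5)
  Distance 5: (x=7, y=0), (x=8, y=1), (x=5, y=2), (x=4, y=3), (x=3, y=4), (x=2, y=5)
  Distance 6: (x=6, y=0), (x=5, y=1), (x=4, y=2), (x=3, y=3), (x=2, y=4), (x=1, y=5)
  Distance 7: (x=5, y=0), (x=4, y=1), (x=3, y=2), (x=2, y=3), (x=1, y=4), (x=0, y=5)
  Distance 8: (x=4, y=0), (x=3, y=1), (x=2, y=2), (x=1, y=3), (x=0, y=4)
  Distance 9: (x=3, y=0), (x=2, y=1), (x=1, y=2), (x=0, y=3)
  Distance 10: (x=2, y=0), (x=1, y=1), (x=0, y=2)
  Distance 11: (x=1, y=0), (x=0, y=1)
  Distance 12: (x=0, y=0)
Total reachable: 50 (grid has 50 open cells total)

Answer: Reachable cells: 50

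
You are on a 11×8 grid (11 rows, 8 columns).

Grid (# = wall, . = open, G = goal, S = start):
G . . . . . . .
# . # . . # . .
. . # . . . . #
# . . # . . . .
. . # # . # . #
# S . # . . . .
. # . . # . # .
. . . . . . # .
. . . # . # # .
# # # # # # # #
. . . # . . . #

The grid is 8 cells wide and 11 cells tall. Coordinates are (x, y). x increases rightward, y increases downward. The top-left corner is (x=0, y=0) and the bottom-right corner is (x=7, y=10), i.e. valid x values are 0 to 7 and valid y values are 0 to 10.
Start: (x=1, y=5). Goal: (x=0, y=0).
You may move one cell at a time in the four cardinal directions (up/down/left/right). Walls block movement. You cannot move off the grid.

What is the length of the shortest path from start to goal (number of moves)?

Answer: Shortest path length: 6

Derivation:
BFS from (x=1, y=5) until reaching (x=0, y=0):
  Distance 0: (x=1, y=5)
  Distance 1: (x=1, y=4), (x=2, y=5)
  Distance 2: (x=1, y=3), (x=0, y=4), (x=2, y=6)
  Distance 3: (x=1, y=2), (x=2, y=3), (x=3, y=6), (x=2, y=7)
  Distance 4: (x=1, y=1), (x=0, y=2), (x=1, y=7), (x=3, y=7), (x=2, y=8)
  Distance 5: (x=1, y=0), (x=0, y=7), (x=4, y=7), (x=1, y=8)
  Distance 6: (x=0, y=0), (x=2, y=0), (x=0, y=6), (x=5, y=7), (x=0, y=8), (x=4, y=8)  <- goal reached here
One shortest path (6 moves): (x=1, y=5) -> (x=1, y=4) -> (x=1, y=3) -> (x=1, y=2) -> (x=1, y=1) -> (x=1, y=0) -> (x=0, y=0)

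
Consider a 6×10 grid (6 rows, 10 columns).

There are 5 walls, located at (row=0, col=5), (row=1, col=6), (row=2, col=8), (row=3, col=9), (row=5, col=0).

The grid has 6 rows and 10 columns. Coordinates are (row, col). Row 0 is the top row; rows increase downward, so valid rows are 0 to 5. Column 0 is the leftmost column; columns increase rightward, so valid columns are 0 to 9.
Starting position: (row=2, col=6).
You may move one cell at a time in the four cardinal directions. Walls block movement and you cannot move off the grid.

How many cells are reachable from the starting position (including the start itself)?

Answer: Reachable cells: 55

Derivation:
BFS flood-fill from (row=2, col=6):
  Distance 0: (row=2, col=6)
  Distance 1: (row=2, col=5), (row=2, col=7), (row=3, col=6)
  Distance 2: (row=1, col=5), (row=1, col=7), (row=2, col=4), (row=3, col=5), (row=3, col=7), (row=4, col=6)
  Distance 3: (row=0, col=7), (row=1, col=4), (row=1, col=8), (row=2, col=3), (row=3, col=4), (row=3, col=8), (row=4, col=5), (row=4, col=7), (row=5, col=6)
  Distance 4: (row=0, col=4), (row=0, col=6), (row=0, col=8), (row=1, col=3), (row=1, col=9), (row=2, col=2), (row=3, col=3), (row=4, col=4), (row=4, col=8), (row=5, col=5), (row=5, col=7)
  Distance 5: (row=0, col=3), (row=0, col=9), (row=1, col=2), (row=2, col=1), (row=2, col=9), (row=3, col=2), (row=4, col=3), (row=4, col=9), (row=5, col=4), (row=5, col=8)
  Distance 6: (row=0, col=2), (row=1, col=1), (row=2, col=0), (row=3, col=1), (row=4, col=2), (row=5, col=3), (row=5, col=9)
  Distance 7: (row=0, col=1), (row=1, col=0), (row=3, col=0), (row=4, col=1), (row=5, col=2)
  Distance 8: (row=0, col=0), (row=4, col=0), (row=5, col=1)
Total reachable: 55 (grid has 55 open cells total)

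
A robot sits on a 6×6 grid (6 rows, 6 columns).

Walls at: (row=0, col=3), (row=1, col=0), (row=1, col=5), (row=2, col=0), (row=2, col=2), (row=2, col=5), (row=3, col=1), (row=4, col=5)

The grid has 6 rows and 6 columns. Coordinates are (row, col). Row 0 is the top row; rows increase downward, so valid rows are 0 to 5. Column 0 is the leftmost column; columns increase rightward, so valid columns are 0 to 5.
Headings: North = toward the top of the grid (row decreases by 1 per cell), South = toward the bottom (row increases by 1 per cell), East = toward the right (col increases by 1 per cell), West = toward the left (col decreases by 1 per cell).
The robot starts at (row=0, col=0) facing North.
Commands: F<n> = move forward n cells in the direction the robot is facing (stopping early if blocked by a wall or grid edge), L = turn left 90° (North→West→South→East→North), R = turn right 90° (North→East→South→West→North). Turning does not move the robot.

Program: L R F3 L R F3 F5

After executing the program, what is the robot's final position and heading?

Start: (row=0, col=0), facing North
  L: turn left, now facing West
  R: turn right, now facing North
  F3: move forward 0/3 (blocked), now at (row=0, col=0)
  L: turn left, now facing West
  R: turn right, now facing North
  F3: move forward 0/3 (blocked), now at (row=0, col=0)
  F5: move forward 0/5 (blocked), now at (row=0, col=0)
Final: (row=0, col=0), facing North

Answer: Final position: (row=0, col=0), facing North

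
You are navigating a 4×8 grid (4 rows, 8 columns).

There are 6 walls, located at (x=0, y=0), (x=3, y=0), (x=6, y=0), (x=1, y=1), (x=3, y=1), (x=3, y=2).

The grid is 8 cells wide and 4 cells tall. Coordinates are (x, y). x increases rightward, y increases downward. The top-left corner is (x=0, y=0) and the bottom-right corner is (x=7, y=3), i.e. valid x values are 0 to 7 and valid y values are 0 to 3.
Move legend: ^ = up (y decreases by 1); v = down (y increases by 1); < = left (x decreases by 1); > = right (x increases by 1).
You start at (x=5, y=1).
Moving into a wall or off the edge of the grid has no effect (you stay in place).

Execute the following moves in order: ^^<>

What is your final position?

Start: (x=5, y=1)
  ^ (up): (x=5, y=1) -> (x=5, y=0)
  ^ (up): blocked, stay at (x=5, y=0)
  < (left): (x=5, y=0) -> (x=4, y=0)
  > (right): (x=4, y=0) -> (x=5, y=0)
Final: (x=5, y=0)

Answer: Final position: (x=5, y=0)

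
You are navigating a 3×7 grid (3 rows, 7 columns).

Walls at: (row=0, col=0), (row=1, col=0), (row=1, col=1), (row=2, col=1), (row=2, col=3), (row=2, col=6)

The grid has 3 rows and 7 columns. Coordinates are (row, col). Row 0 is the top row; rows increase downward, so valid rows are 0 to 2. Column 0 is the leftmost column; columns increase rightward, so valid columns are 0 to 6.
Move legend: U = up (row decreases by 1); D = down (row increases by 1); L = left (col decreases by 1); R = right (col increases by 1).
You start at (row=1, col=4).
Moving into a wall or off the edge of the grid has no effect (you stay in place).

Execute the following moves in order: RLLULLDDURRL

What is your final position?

Answer: Final position: (row=0, col=2)

Derivation:
Start: (row=1, col=4)
  R (right): (row=1, col=4) -> (row=1, col=5)
  L (left): (row=1, col=5) -> (row=1, col=4)
  L (left): (row=1, col=4) -> (row=1, col=3)
  U (up): (row=1, col=3) -> (row=0, col=3)
  L (left): (row=0, col=3) -> (row=0, col=2)
  L (left): (row=0, col=2) -> (row=0, col=1)
  D (down): blocked, stay at (row=0, col=1)
  D (down): blocked, stay at (row=0, col=1)
  U (up): blocked, stay at (row=0, col=1)
  R (right): (row=0, col=1) -> (row=0, col=2)
  R (right): (row=0, col=2) -> (row=0, col=3)
  L (left): (row=0, col=3) -> (row=0, col=2)
Final: (row=0, col=2)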